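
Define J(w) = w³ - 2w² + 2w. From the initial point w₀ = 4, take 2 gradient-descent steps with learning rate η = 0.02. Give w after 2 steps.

J′(w) = 3w² - 4w + 2
Step 1: J′(4) = 34; w₁ = 4 − 0.02·34 = 3.32
Step 2: J′(3.32) = 21.7872; w₂ = 3.32 − 0.02·21.7872 = 2.884256

2.884256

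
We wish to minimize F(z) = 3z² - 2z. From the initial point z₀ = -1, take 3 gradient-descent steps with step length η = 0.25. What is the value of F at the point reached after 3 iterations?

-0.25

F′(z) = 6z - 2
z₁ = -1 − 0.25·(-8) = 1
z₂ = 1 − 0.25·4 = 0
z₃ = 0 − 0.25·(-2) = 0.5
F(0.5) = -0.25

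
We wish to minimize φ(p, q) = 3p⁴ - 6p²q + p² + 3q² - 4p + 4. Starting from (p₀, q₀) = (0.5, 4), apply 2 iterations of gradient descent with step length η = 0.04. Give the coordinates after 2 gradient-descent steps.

(2.13449216, 2.910496)

∇φ = (12p³ - 12pq + 2p - 4, -6p² + 6q)
(p₁, q₁) = (0.5, 4) − 0.04·(-25.5, 22.5) = (1.52, 3.1)
(p₂, q₂) = (1.52, 3.1) − 0.04·(-15.362304, 4.7376) = (2.13449216, 2.910496)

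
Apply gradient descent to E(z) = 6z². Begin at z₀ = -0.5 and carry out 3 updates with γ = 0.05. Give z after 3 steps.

-0.032

E′(z) = 12z
Step 1: E′(-0.5) = -6; z₁ = -0.5 − 0.05·(-6) = -0.2
Step 2: E′(-0.2) = -2.4; z₂ = -0.2 − 0.05·(-2.4) = -0.08
Step 3: E′(-0.08) = -0.96; z₃ = -0.08 − 0.05·(-0.96) = -0.032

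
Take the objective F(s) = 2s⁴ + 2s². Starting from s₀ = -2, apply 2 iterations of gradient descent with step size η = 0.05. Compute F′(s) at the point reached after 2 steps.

F′(s) = 8s³ + 4s
s₁ = -2 − 0.05·(-72) = 1.6
s₂ = 1.6 − 0.05·39.168 = -0.3584
F′(s) at (-0.3584) = -1.801893445632

-1.801893445632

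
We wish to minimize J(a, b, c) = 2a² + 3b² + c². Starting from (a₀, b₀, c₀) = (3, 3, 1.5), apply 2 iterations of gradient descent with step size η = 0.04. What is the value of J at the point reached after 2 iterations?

19.58135616

∇J = (4a, 6b, 2c)
Step 1: at (3, 3, 1.5), ∇J = (12, 18, 3) → (3, 3, 1.5) − 0.04·(12, 18, 3) = (2.52, 2.28, 1.38)
Step 2: at (2.52, 2.28, 1.38), ∇J = (10.08, 13.68, 2.76) → (2.52, 2.28, 1.38) − 0.04·(10.08, 13.68, 2.76) = (2.1168, 1.7328, 1.2696)
J(2.1168, 1.7328, 1.2696) = 19.58135616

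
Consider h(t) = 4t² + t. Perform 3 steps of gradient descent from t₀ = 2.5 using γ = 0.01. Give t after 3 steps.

h′(t) = 8t + 1
Step 1: h′(2.5) = 21; t₁ = 2.5 − 0.01·21 = 2.29
Step 2: h′(2.29) = 19.32; t₂ = 2.29 − 0.01·19.32 = 2.0968
Step 3: h′(2.0968) = 17.7744; t₃ = 2.0968 − 0.01·17.7744 = 1.919056

1.919056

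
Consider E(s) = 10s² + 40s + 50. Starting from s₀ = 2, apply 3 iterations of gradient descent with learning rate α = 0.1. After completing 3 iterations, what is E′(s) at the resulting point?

E′(s) = 20s + 40
Step 1: E′(2) = 80; s₁ = 2 − 0.1·80 = -6
Step 2: E′(-6) = -80; s₂ = -6 − 0.1·(-80) = 2
Step 3: E′(2) = 80; s₃ = 2 − 0.1·80 = -6
E′(s) at (-6) = -80

-80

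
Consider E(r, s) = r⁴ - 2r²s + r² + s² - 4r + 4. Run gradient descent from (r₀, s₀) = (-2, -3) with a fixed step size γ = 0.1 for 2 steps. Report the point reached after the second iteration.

(-32.9696, 2.592)

∇E = (4r³ - 4rs + 2r - 4, -2r² + 2s)
(r₁, s₁) = (-2, -3) − 0.1·(-64, -14) = (4.4, -1.6)
(r₂, s₂) = (4.4, -1.6) − 0.1·(373.696, -41.92) = (-32.9696, 2.592)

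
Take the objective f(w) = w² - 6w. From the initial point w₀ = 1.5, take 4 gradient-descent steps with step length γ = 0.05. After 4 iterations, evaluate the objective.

f′(w) = 2w - 6
w₁ = 1.5 − 0.05·(-3) = 1.65
w₂ = 1.65 − 0.05·(-2.7) = 1.785
w₃ = 1.785 − 0.05·(-2.43) = 1.9065
w₄ = 1.9065 − 0.05·(-2.187) = 2.01585
f(2.01585) = -8.0314487775

-8.0314487775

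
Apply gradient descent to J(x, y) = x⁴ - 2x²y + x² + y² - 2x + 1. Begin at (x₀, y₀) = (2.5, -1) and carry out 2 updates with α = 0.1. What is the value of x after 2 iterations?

∇J = (4x³ - 4xy + 2x - 2, -2x² + 2y)
Step 1: at (2.5, -1), ∇J = (75.5, -14.5) → (2.5, -1) − 0.1·(75.5, -14.5) = (-5.05, 0.45)
Step 2: at (-5.05, 0.45), ∇J = (-518.1605, -50.105) → (-5.05, 0.45) − 0.1·(-518.1605, -50.105) = (46.76605, 5.4605)
x = 46.76605

46.76605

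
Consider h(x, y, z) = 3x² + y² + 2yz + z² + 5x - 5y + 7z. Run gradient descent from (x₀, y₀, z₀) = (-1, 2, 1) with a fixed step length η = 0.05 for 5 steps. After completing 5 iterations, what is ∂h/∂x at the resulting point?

-0.16807

∇h = (6x + 5, 2y + 2z - 5, 2y + 2z + 7)
(x₁, y₁, z₁) = (-1, 2, 1) − 0.05·(-1, 1, 13) = (-0.95, 1.95, 0.35)
(x₂, y₂, z₂) = (-0.95, 1.95, 0.35) − 0.05·(-0.7, -0.4, 11.6) = (-0.915, 1.97, -0.23)
(x₃, y₃, z₃) = (-0.915, 1.97, -0.23) − 0.05·(-0.49, -1.52, 10.48) = (-0.8905, 2.046, -0.754)
(x₄, y₄, z₄) = (-0.8905, 2.046, -0.754) − 0.05·(-0.343, -2.416, 9.584) = (-0.87335, 2.1668, -1.2332)
(x₅, y₅, z₅) = (-0.87335, 2.1668, -1.2332) − 0.05·(-0.2401, -3.1328, 8.8672) = (-0.861345, 2.32344, -1.67656)
∂h/∂x at (-0.861345, 2.32344, -1.67656) = -0.16807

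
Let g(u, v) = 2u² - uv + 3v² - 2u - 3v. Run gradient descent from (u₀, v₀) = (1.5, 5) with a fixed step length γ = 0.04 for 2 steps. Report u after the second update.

∇g = (4u - v - 2, -u + 6v - 3)
(u₁, v₁) = (1.5, 5) − 0.04·(-1, 25.5) = (1.54, 3.98)
(u₂, v₂) = (1.54, 3.98) − 0.04·(0.18, 19.34) = (1.5328, 3.2064)
u = 1.5328

1.5328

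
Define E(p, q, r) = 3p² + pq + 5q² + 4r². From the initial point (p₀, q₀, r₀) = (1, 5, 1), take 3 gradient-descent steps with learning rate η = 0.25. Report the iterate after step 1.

(-1.75, -7.75, -1)

∇E = (6p + q, p + 10q, 8r)
(p₁, q₁, r₁) = (1, 5, 1) − 0.25·(11, 51, 8) = (-1.75, -7.75, -1)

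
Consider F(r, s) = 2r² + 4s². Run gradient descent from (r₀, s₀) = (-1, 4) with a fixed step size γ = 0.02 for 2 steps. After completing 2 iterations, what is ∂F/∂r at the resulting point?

∇F = (4r, 8s)
Step 1: at (-1, 4), ∇F = (-4, 32) → (-1, 4) − 0.02·(-4, 32) = (-0.92, 3.36)
Step 2: at (-0.92, 3.36), ∇F = (-3.68, 26.88) → (-0.92, 3.36) − 0.02·(-3.68, 26.88) = (-0.8464, 2.8224)
∂F/∂r at (-0.8464, 2.8224) = -3.3856

-3.3856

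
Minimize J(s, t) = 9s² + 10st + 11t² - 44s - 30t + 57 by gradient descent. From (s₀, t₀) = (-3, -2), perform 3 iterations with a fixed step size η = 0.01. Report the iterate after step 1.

(-1.82, -0.96)

∇J = (18s + 10t - 44, 10s + 22t - 30)
Step 1: at (-3, -2), ∇J = (-118, -104) → (-3, -2) − 0.01·(-118, -104) = (-1.82, -0.96)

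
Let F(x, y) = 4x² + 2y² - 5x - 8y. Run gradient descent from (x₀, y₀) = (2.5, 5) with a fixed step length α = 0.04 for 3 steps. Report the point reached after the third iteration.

(1.21456, 3.778112)

∇F = (8x - 5, 4y - 8)
(x₁, y₁) = (2.5, 5) − 0.04·(15, 12) = (1.9, 4.52)
(x₂, y₂) = (1.9, 4.52) − 0.04·(10.2, 10.08) = (1.492, 4.1168)
(x₃, y₃) = (1.492, 4.1168) − 0.04·(6.936, 8.4672) = (1.21456, 3.778112)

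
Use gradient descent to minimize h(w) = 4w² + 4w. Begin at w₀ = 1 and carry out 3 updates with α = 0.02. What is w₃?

h′(w) = 8w + 4
Step 1: h′(1) = 12; w₁ = 1 − 0.02·12 = 0.76
Step 2: h′(0.76) = 10.08; w₂ = 0.76 − 0.02·10.08 = 0.5584
Step 3: h′(0.5584) = 8.4672; w₃ = 0.5584 − 0.02·8.4672 = 0.389056

0.389056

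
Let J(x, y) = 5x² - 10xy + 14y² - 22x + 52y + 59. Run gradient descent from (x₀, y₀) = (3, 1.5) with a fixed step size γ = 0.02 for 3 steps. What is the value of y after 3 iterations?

-0.579488

∇J = (10x - 10y - 22, -10x + 28y + 52)
(x₁, y₁) = (3, 1.5) − 0.02·(-7, 64) = (3.14, 0.22)
(x₂, y₂) = (3.14, 0.22) − 0.02·(7.2, 26.76) = (2.996, -0.3152)
(x₃, y₃) = (2.996, -0.3152) − 0.02·(11.112, 13.2144) = (2.77376, -0.579488)
y = -0.579488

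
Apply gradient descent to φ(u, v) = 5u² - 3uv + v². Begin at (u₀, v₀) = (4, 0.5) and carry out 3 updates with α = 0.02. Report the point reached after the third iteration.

∇φ = (10u - 3v, -3u + 2v)
Step 1: at (4, 0.5), ∇φ = (38.5, -11) → (4, 0.5) − 0.02·(38.5, -11) = (3.23, 0.72)
Step 2: at (3.23, 0.72), ∇φ = (30.14, -8.25) → (3.23, 0.72) − 0.02·(30.14, -8.25) = (2.6272, 0.885)
Step 3: at (2.6272, 0.885), ∇φ = (23.617, -6.1116) → (2.6272, 0.885) − 0.02·(23.617, -6.1116) = (2.15486, 1.007232)

(2.15486, 1.007232)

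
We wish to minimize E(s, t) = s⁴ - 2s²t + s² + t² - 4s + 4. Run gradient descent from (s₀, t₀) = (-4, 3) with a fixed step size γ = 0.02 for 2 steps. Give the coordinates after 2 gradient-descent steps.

(0.57152, 3.3856)

∇E = (4s³ - 4st + 2s - 4, -2s² + 2t)
(s₁, t₁) = (-4, 3) − 0.02·(-220, -26) = (0.4, 3.52)
(s₂, t₂) = (0.4, 3.52) − 0.02·(-8.576, 6.72) = (0.57152, 3.3856)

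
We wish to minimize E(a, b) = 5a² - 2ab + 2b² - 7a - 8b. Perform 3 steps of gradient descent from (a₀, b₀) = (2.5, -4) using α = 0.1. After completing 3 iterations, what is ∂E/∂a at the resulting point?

-1.696

∇E = (10a - 2b - 7, -2a + 4b - 8)
(a₁, b₁) = (2.5, -4) − 0.1·(26, -29) = (-0.1, -1.1)
(a₂, b₂) = (-0.1, -1.1) − 0.1·(-5.8, -12.2) = (0.48, 0.12)
(a₃, b₃) = (0.48, 0.12) − 0.1·(-2.44, -8.48) = (0.724, 0.968)
∂E/∂a at (0.724, 0.968) = -1.696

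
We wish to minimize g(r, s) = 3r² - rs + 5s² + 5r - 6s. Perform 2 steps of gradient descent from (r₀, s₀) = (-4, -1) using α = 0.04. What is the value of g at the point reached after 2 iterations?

∇g = (6r - s + 5, -r + 10s - 6)
(r₁, s₁) = (-4, -1) − 0.04·(-18, -12) = (-3.28, -0.52)
(r₂, s₂) = (-3.28, -0.52) − 0.04·(-14.16, -7.92) = (-2.7136, -0.2032)
g(-2.7136, -0.2032) = 9.39712256

9.39712256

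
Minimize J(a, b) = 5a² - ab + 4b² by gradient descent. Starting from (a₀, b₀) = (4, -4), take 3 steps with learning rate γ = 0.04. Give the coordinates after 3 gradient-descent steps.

∇J = (10a - b, -a + 8b)
Step 1: at (4, -4), ∇J = (44, -36) → (4, -4) − 0.04·(44, -36) = (2.24, -2.56)
Step 2: at (2.24, -2.56), ∇J = (24.96, -22.72) → (2.24, -2.56) − 0.04·(24.96, -22.72) = (1.2416, -1.6512)
Step 3: at (1.2416, -1.6512), ∇J = (14.0672, -14.4512) → (1.2416, -1.6512) − 0.04·(14.0672, -14.4512) = (0.678912, -1.073152)

(0.678912, -1.073152)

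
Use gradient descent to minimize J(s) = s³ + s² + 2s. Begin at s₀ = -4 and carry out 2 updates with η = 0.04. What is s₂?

J′(s) = 3s² + 2s + 2
s₁ = -4 − 0.04·42 = -5.68
s₂ = -5.68 − 0.04·87.4272 = -9.177088

-9.177088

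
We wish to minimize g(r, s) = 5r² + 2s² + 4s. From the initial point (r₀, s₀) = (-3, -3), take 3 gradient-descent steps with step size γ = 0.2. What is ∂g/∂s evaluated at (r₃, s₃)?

-0.064

∇g = (10r, 4s + 4)
Step 1: at (-3, -3), ∇g = (-30, -8) → (-3, -3) − 0.2·(-30, -8) = (3, -1.4)
Step 2: at (3, -1.4), ∇g = (30, -1.6) → (3, -1.4) − 0.2·(30, -1.6) = (-3, -1.08)
Step 3: at (-3, -1.08), ∇g = (-30, -0.32) → (-3, -1.08) − 0.2·(-30, -0.32) = (3, -1.016)
∂g/∂s at (3, -1.016) = -0.064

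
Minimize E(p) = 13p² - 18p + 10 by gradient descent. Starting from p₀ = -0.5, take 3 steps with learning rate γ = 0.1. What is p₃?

E′(p) = 26p - 18
p₁ = -0.5 − 0.1·(-31) = 2.6
p₂ = 2.6 − 0.1·49.6 = -2.36
p₃ = -2.36 − 0.1·(-79.36) = 5.576

5.576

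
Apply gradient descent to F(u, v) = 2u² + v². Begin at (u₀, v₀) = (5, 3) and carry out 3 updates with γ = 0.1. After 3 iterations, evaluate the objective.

∇F = (4u, 2v)
(u₁, v₁) = (5, 3) − 0.1·(20, 6) = (3, 2.4)
(u₂, v₂) = (3, 2.4) − 0.1·(12, 4.8) = (1.8, 1.92)
(u₃, v₃) = (1.8, 1.92) − 0.1·(7.2, 3.84) = (1.08, 1.536)
F(1.08, 1.536) = 4.692096

4.692096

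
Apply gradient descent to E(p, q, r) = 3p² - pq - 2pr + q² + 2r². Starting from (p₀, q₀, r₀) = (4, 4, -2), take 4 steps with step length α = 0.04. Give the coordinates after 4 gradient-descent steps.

(1.5096832, 3.2543232, -0.32707072)

∇E = (6p - q - 2r, -p + 2q, -2p + 4r)
Step 1: at (4, 4, -2), ∇E = (24, 4, -16) → (4, 4, -2) − 0.04·(24, 4, -16) = (3.04, 3.84, -1.36)
Step 2: at (3.04, 3.84, -1.36), ∇E = (17.12, 4.64, -11.52) → (3.04, 3.84, -1.36) − 0.04·(17.12, 4.64, -11.52) = (2.3552, 3.6544, -0.8992)
Step 3: at (2.3552, 3.6544, -0.8992), ∇E = (12.2752, 4.9536, -8.3072) → (2.3552, 3.6544, -0.8992) − 0.04·(12.2752, 4.9536, -8.3072) = (1.864192, 3.456256, -0.566912)
Step 4: at (1.864192, 3.456256, -0.566912), ∇E = (8.86272, 5.04832, -5.996032) → (1.864192, 3.456256, -0.566912) − 0.04·(8.86272, 5.04832, -5.996032) = (1.5096832, 3.2543232, -0.32707072)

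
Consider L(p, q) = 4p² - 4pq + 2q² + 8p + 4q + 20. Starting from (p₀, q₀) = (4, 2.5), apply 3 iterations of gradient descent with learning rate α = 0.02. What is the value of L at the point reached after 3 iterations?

62.012105934848

∇L = (8p - 4q + 8, -4p + 4q + 4)
(p₁, q₁) = (4, 2.5) − 0.02·(30, -2) = (3.4, 2.54)
(p₂, q₂) = (3.4, 2.54) − 0.02·(25.04, 0.56) = (2.8992, 2.5288)
(p₃, q₃) = (2.8992, 2.5288) − 0.02·(21.0784, 2.5184) = (2.477632, 2.478432)
L(2.477632, 2.478432) = 62.012105934848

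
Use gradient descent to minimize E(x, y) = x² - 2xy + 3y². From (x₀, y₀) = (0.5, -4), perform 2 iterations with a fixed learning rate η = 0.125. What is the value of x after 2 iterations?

∇E = (2x - 2y, -2x + 6y)
(x₁, y₁) = (0.5, -4) − 0.125·(9, -25) = (-0.625, -0.875)
(x₂, y₂) = (-0.625, -0.875) − 0.125·(0.5, -4) = (-0.6875, -0.375)
x = -0.6875

-0.6875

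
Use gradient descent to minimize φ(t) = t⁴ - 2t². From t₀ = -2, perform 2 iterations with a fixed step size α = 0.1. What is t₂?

φ′(t) = 4t³ - 4t
Step 1: φ′(-2) = -24; t₁ = -2 − 0.1·(-24) = 0.4
Step 2: φ′(0.4) = -1.344; t₂ = 0.4 − 0.1·(-1.344) = 0.5344

0.5344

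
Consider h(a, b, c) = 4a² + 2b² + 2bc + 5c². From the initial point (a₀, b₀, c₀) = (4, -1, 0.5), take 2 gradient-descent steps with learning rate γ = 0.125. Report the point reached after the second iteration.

(0, -0.34375, 0.125)

∇h = (8a, 4b + 2c, 2b + 10c)
(a₁, b₁, c₁) = (4, -1, 0.5) − 0.125·(32, -3, 3) = (0, -0.625, 0.125)
(a₂, b₂, c₂) = (0, -0.625, 0.125) − 0.125·(0, -2.25, 0) = (0, -0.34375, 0.125)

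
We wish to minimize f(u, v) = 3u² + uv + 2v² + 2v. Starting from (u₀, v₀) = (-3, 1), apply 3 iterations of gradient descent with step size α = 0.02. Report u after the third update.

-2.094008

∇f = (6u + v, u + 4v + 2)
(u₁, v₁) = (-3, 1) − 0.02·(-17, 3) = (-2.66, 0.94)
(u₂, v₂) = (-2.66, 0.94) − 0.02·(-15.02, 3.1) = (-2.3596, 0.878)
(u₃, v₃) = (-2.3596, 0.878) − 0.02·(-13.2796, 3.1524) = (-2.094008, 0.814952)
u = -2.094008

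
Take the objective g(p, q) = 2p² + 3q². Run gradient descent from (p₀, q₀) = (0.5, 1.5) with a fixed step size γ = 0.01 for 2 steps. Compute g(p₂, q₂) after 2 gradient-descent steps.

5.69472876

∇g = (4p, 6q)
Step 1: at (0.5, 1.5), ∇g = (2, 9) → (0.5, 1.5) − 0.01·(2, 9) = (0.48, 1.41)
Step 2: at (0.48, 1.41), ∇g = (1.92, 8.46) → (0.48, 1.41) − 0.01·(1.92, 8.46) = (0.4608, 1.3254)
g(0.4608, 1.3254) = 5.69472876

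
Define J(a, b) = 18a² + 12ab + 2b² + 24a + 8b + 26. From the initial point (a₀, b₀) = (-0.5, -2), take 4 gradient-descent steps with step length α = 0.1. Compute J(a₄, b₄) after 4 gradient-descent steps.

29542.5

∇J = (36a + 12b + 24, 12a + 4b + 8)
Step 1: at (-0.5, -2), ∇J = (-18, -6) → (-0.5, -2) − 0.1·(-18, -6) = (1.3, -1.4)
Step 2: at (1.3, -1.4), ∇J = (54, 18) → (1.3, -1.4) − 0.1·(54, 18) = (-4.1, -3.2)
Step 3: at (-4.1, -3.2), ∇J = (-162, -54) → (-4.1, -3.2) − 0.1·(-162, -54) = (12.1, 2.2)
Step 4: at (12.1, 2.2), ∇J = (486, 162) → (12.1, 2.2) − 0.1·(486, 162) = (-36.5, -14)
J(-36.5, -14) = 29542.5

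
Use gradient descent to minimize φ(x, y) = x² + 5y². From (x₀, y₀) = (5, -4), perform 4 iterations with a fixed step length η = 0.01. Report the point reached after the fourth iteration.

(4.6118408, -2.6244)

∇φ = (2x, 10y)
(x₁, y₁) = (5, -4) − 0.01·(10, -40) = (4.9, -3.6)
(x₂, y₂) = (4.9, -3.6) − 0.01·(9.8, -36) = (4.802, -3.24)
(x₃, y₃) = (4.802, -3.24) − 0.01·(9.604, -32.4) = (4.70596, -2.916)
(x₄, y₄) = (4.70596, -2.916) − 0.01·(9.41192, -29.16) = (4.6118408, -2.6244)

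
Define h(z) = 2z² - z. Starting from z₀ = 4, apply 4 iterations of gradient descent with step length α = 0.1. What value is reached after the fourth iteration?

0.736

h′(z) = 4z - 1
z₁ = 4 − 0.1·15 = 2.5
z₂ = 2.5 − 0.1·9 = 1.6
z₃ = 1.6 − 0.1·5.4 = 1.06
z₄ = 1.06 − 0.1·3.24 = 0.736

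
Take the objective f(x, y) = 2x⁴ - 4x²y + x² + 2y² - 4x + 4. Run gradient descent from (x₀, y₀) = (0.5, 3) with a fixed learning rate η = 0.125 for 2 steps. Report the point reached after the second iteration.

(-5.546875, 3.34375)

∇f = (8x³ - 8xy + 2x - 4, -4x² + 4y)
Step 1: at (0.5, 3), ∇f = (-14, 11) → (0.5, 3) − 0.125·(-14, 11) = (2.25, 1.625)
Step 2: at (2.25, 1.625), ∇f = (62.375, -13.75) → (2.25, 1.625) − 0.125·(62.375, -13.75) = (-5.546875, 3.34375)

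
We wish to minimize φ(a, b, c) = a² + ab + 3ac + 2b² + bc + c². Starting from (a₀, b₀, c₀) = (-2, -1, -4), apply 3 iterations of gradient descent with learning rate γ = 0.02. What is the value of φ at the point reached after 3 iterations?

∇φ = (2a + b + 3c, a + 4b + c, 3a + b + 2c)
(a₁, b₁, c₁) = (-2, -1, -4) − 0.02·(-17, -10, -15) = (-1.66, -0.8, -3.7)
(a₂, b₂, c₂) = (-1.66, -0.8, -3.7) − 0.02·(-15.22, -8.56, -13.18) = (-1.3556, -0.6288, -3.4364)
(a₃, b₃, c₃) = (-1.3556, -0.6288, -3.4364) − 0.02·(-13.6492, -7.3072, -11.5684) = (-1.082616, -0.482656, -3.205032)
φ(-1.082616, -0.482656, -3.205032) = 24.389116957376

24.389116957376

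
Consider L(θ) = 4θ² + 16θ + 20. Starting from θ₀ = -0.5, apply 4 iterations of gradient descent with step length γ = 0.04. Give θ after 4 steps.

-1.67927936

L′(θ) = 8θ + 16
Step 1: L′(-0.5) = 12; θ₁ = -0.5 − 0.04·12 = -0.98
Step 2: L′(-0.98) = 8.16; θ₂ = -0.98 − 0.04·8.16 = -1.3064
Step 3: L′(-1.3064) = 5.5488; θ₃ = -1.3064 − 0.04·5.5488 = -1.528352
Step 4: L′(-1.528352) = 3.773184; θ₄ = -1.528352 − 0.04·3.773184 = -1.67927936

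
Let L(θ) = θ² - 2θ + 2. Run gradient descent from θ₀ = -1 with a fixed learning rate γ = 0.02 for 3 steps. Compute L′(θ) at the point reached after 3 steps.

L′(θ) = 2θ - 2
Step 1: L′(-1) = -4; θ₁ = -1 − 0.02·(-4) = -0.92
Step 2: L′(-0.92) = -3.84; θ₂ = -0.92 − 0.02·(-3.84) = -0.8432
Step 3: L′(-0.8432) = -3.6864; θ₃ = -0.8432 − 0.02·(-3.6864) = -0.769472
L′(θ) at (-0.769472) = -3.538944

-3.538944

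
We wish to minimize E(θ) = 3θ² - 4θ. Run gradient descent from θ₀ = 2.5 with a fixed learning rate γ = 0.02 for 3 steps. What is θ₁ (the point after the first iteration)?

E′(θ) = 6θ - 4
θ₁ = 2.5 − 0.02·11 = 2.28

2.28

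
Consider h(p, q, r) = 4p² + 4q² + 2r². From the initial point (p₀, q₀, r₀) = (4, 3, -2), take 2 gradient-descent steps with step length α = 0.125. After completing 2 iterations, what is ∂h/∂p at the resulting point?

∇h = (8p, 8q, 4r)
(p₁, q₁, r₁) = (4, 3, -2) − 0.125·(32, 24, -8) = (0, 0, -1)
(p₂, q₂, r₂) = (0, 0, -1) − 0.125·(0, 0, -4) = (0, 0, -0.5)
∂h/∂p at (0, 0, -0.5) = 0

0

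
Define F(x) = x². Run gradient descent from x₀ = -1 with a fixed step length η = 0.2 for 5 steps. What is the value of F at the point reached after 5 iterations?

F′(x) = 2x
x₁ = -1 − 0.2·(-2) = -0.6
x₂ = -0.6 − 0.2·(-1.2) = -0.36
x₃ = -0.36 − 0.2·(-0.72) = -0.216
x₄ = -0.216 − 0.2·(-0.432) = -0.1296
x₅ = -0.1296 − 0.2·(-0.2592) = -0.07776
F(-0.07776) = 0.0060466176

0.0060466176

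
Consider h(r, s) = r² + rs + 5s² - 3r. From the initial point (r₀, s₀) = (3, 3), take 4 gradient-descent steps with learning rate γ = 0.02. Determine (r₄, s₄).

(2.61504912, 1.06295616)

∇h = (2r + s - 3, r + 10s)
(r₁, s₁) = (3, 3) − 0.02·(6, 33) = (2.88, 2.34)
(r₂, s₂) = (2.88, 2.34) − 0.02·(5.1, 26.28) = (2.778, 1.8144)
(r₃, s₃) = (2.778, 1.8144) − 0.02·(4.3704, 20.922) = (2.690592, 1.39596)
(r₄, s₄) = (2.690592, 1.39596) − 0.02·(3.777144, 16.650192) = (2.61504912, 1.06295616)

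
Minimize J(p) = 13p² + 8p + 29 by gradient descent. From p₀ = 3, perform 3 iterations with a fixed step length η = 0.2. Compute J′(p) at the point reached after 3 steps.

J′(p) = 26p + 8
p₁ = 3 − 0.2·86 = -14.2
p₂ = -14.2 − 0.2·(-361.2) = 58.04
p₃ = 58.04 − 0.2·1517.04 = -245.368
J′(p) at (-245.368) = -6371.568

-6371.568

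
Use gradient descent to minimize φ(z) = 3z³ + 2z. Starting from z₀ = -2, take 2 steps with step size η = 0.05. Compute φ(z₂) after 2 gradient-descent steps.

φ′(z) = 9z² + 2
Step 1: φ′(-2) = 38; z₁ = -2 − 0.05·38 = -3.9
Step 2: φ′(-3.9) = 138.89; z₂ = -3.9 − 0.05·138.89 = -10.8445
φ(-10.8445) = -3847.732064663375

-3847.732064663375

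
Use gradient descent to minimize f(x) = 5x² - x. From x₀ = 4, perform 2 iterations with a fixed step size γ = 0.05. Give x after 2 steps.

f′(x) = 10x - 1
Step 1: f′(4) = 39; x₁ = 4 − 0.05·39 = 2.05
Step 2: f′(2.05) = 19.5; x₂ = 2.05 − 0.05·19.5 = 1.075

1.075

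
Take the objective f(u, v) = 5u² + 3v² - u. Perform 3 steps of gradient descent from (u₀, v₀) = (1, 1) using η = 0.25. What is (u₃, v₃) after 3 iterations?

(-2.9375, -0.125)

∇f = (10u - 1, 6v)
(u₁, v₁) = (1, 1) − 0.25·(9, 6) = (-1.25, -0.5)
(u₂, v₂) = (-1.25, -0.5) − 0.25·(-13.5, -3) = (2.125, 0.25)
(u₃, v₃) = (2.125, 0.25) − 0.25·(20.25, 1.5) = (-2.9375, -0.125)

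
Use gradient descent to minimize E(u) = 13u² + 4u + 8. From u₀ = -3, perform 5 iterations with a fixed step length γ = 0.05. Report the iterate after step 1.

E′(u) = 26u + 4
u₁ = -3 − 0.05·(-74) = 0.7

0.7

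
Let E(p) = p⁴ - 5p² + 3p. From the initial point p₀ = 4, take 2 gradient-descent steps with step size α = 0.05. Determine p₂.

E′(p) = 4p³ - 10p + 3
Step 1: E′(4) = 219; p₁ = 4 − 0.05·219 = -6.95
Step 2: E′(-6.95) = -1270.3095; p₂ = -6.95 − 0.05·(-1270.3095) = 56.565475

56.565475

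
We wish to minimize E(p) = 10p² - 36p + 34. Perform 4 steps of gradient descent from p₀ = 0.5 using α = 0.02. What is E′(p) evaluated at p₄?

-3.3696

E′(p) = 20p - 36
p₁ = 0.5 − 0.02·(-26) = 1.02
p₂ = 1.02 − 0.02·(-15.6) = 1.332
p₃ = 1.332 − 0.02·(-9.36) = 1.5192
p₄ = 1.5192 − 0.02·(-5.616) = 1.63152
E′(p) at (1.63152) = -3.3696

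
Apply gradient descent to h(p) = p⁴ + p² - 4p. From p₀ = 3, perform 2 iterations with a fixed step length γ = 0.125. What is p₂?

613.5859375

h′(p) = 4p³ + 2p - 4
p₁ = 3 − 0.125·110 = -10.75
p₂ = -10.75 − 0.125·(-4994.6875) = 613.5859375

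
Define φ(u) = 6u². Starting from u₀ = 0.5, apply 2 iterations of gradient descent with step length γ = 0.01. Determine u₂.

φ′(u) = 12u
Step 1: φ′(0.5) = 6; u₁ = 0.5 − 0.01·6 = 0.44
Step 2: φ′(0.44) = 5.28; u₂ = 0.44 − 0.01·5.28 = 0.3872

0.3872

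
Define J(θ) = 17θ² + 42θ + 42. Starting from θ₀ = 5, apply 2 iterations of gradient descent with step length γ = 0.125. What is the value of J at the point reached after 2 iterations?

73754.890625

J′(θ) = 34θ + 42
Step 1: J′(5) = 212; θ₁ = 5 − 0.125·212 = -21.5
Step 2: J′(-21.5) = -689; θ₂ = -21.5 − 0.125·(-689) = 64.625
J(64.625) = 73754.890625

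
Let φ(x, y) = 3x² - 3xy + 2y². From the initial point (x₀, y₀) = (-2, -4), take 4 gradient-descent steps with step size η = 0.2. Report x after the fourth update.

∇φ = (6x - 3y, -3x + 4y)
Step 1: at (-2, -4), ∇φ = (0, -10) → (-2, -4) − 0.2·(0, -10) = (-2, -2)
Step 2: at (-2, -2), ∇φ = (-6, -2) → (-2, -2) − 0.2·(-6, -2) = (-0.8, -1.6)
Step 3: at (-0.8, -1.6), ∇φ = (0, -4) → (-0.8, -1.6) − 0.2·(0, -4) = (-0.8, -0.8)
Step 4: at (-0.8, -0.8), ∇φ = (-2.4, -0.8) → (-0.8, -0.8) − 0.2·(-2.4, -0.8) = (-0.32, -0.64)
x = -0.32

-0.32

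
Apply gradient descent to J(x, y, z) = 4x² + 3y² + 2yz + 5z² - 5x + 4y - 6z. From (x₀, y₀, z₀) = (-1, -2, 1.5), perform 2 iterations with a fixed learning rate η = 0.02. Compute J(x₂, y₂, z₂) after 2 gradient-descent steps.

2.27548224

∇J = (8x - 5, 6y + 2z + 4, 2y + 10z - 6)
(x₁, y₁, z₁) = (-1, -2, 1.5) − 0.02·(-13, -5, 5) = (-0.74, -1.9, 1.4)
(x₂, y₂, z₂) = (-0.74, -1.9, 1.4) − 0.02·(-10.92, -4.6, 4.2) = (-0.5216, -1.808, 1.316)
J(-0.5216, -1.808, 1.316) = 2.27548224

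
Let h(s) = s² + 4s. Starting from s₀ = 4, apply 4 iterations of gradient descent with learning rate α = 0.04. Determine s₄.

2.29835776

h′(s) = 2s + 4
s₁ = 4 − 0.04·12 = 3.52
s₂ = 3.52 − 0.04·11.04 = 3.0784
s₃ = 3.0784 − 0.04·10.1568 = 2.672128
s₄ = 2.672128 − 0.04·9.344256 = 2.29835776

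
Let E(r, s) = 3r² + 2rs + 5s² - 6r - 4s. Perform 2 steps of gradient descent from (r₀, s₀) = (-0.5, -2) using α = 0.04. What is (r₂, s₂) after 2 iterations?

∇E = (6r + 2s - 6, 2r + 10s - 4)
(r₁, s₁) = (-0.5, -2) − 0.04·(-13, -25) = (0.02, -1)
(r₂, s₂) = (0.02, -1) − 0.04·(-7.88, -13.96) = (0.3352, -0.4416)

(0.3352, -0.4416)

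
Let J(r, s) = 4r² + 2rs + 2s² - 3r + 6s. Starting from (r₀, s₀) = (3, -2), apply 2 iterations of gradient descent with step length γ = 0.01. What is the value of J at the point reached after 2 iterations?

∇J = (8r + 2s - 3, 2r + 4s + 6)
(r₁, s₁) = (3, -2) − 0.01·(17, 4) = (2.83, -2.04)
(r₂, s₂) = (2.83, -2.04) − 0.01·(15.56, 3.5) = (2.6744, -2.075)
J(2.6744, -2.075) = 5.64895144

5.64895144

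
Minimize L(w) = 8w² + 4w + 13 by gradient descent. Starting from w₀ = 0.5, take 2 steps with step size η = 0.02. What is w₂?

L′(w) = 16w + 4
w₁ = 0.5 − 0.02·12 = 0.26
w₂ = 0.26 − 0.02·8.16 = 0.0968

0.0968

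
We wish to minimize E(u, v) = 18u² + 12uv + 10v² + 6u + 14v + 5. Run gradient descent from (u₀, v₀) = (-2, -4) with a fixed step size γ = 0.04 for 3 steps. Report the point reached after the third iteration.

(1.17376, -0.370048)

∇E = (36u + 12v + 6, 12u + 20v + 14)
(u₁, v₁) = (-2, -4) − 0.04·(-114, -90) = (2.56, -0.4)
(u₂, v₂) = (2.56, -0.4) − 0.04·(93.36, 36.72) = (-1.1744, -1.8688)
(u₃, v₃) = (-1.1744, -1.8688) − 0.04·(-58.704, -37.4688) = (1.17376, -0.370048)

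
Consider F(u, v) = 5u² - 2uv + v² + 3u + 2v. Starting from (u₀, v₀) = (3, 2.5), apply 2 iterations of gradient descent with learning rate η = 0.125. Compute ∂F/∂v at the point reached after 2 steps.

4.125

∇F = (10u - 2v + 3, -2u + 2v + 2)
(u₁, v₁) = (3, 2.5) − 0.125·(28, 1) = (-0.5, 2.375)
(u₂, v₂) = (-0.5, 2.375) − 0.125·(-6.75, 7.75) = (0.34375, 1.40625)
∂F/∂v at (0.34375, 1.40625) = 4.125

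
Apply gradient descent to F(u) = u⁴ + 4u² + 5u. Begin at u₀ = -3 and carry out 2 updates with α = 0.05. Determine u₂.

F′(u) = 4u³ + 8u + 5
u₁ = -3 − 0.05·(-127) = 3.35
u₂ = 3.35 − 0.05·182.1815 = -5.759075

-5.759075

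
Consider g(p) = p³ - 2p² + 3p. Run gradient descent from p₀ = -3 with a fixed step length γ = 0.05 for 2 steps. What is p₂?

g′(p) = 3p² - 4p + 3
Step 1: g′(-3) = 42; p₁ = -3 − 0.05·42 = -5.1
Step 2: g′(-5.1) = 101.43; p₂ = -5.1 − 0.05·101.43 = -10.1715

-10.1715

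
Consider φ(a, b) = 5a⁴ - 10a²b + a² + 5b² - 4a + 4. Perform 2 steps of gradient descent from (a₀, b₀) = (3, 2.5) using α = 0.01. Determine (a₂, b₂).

(-1.2854624, 2.91964)

∇φ = (20a³ - 20ab + 2a - 4, -10a² + 10b)
Step 1: at (3, 2.5), ∇φ = (392, -65) → (3, 2.5) − 0.01·(392, -65) = (-0.92, 3.15)
Step 2: at (-0.92, 3.15), ∇φ = (36.54624, 23.036) → (-0.92, 3.15) − 0.01·(36.54624, 23.036) = (-1.2854624, 2.91964)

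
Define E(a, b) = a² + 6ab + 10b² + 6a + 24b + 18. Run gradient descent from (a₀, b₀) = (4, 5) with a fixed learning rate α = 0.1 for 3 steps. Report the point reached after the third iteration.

(-1.216, -13.016)

∇E = (2a + 6b + 6, 6a + 20b + 24)
Step 1: at (4, 5), ∇E = (44, 148) → (4, 5) − 0.1·(44, 148) = (-0.4, -9.8)
Step 2: at (-0.4, -9.8), ∇E = (-53.6, -174.4) → (-0.4, -9.8) − 0.1·(-53.6, -174.4) = (4.96, 7.64)
Step 3: at (4.96, 7.64), ∇E = (61.76, 206.56) → (4.96, 7.64) − 0.1·(61.76, 206.56) = (-1.216, -13.016)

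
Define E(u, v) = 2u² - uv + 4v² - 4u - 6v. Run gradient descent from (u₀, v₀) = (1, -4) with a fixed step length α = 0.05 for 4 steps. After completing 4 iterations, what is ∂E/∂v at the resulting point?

∇E = (4u - v - 4, -u + 8v - 6)
(u₁, v₁) = (1, -4) − 0.05·(4, -39) = (0.8, -2.05)
(u₂, v₂) = (0.8, -2.05) − 0.05·(1.25, -23.2) = (0.7375, -0.89)
(u₃, v₃) = (0.7375, -0.89) − 0.05·(-0.16, -13.8575) = (0.7455, -0.197125)
(u₄, v₄) = (0.7455, -0.197125) − 0.05·(-0.820875, -8.3225) = (0.78654375, 0.219)
∂E/∂v at (0.78654375, 0.219) = -5.03454375

-5.03454375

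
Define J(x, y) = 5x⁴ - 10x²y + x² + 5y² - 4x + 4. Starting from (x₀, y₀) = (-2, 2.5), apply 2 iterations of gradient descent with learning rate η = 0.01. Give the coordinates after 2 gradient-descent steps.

(-1.4932064, 2.55924)

∇J = (20x³ - 20xy + 2x - 4, -10x² + 10y)
Step 1: at (-2, 2.5), ∇J = (-68, -15) → (-2, 2.5) − 0.01·(-68, -15) = (-1.32, 2.65)
Step 2: at (-1.32, 2.65), ∇J = (17.32064, 9.076) → (-1.32, 2.65) − 0.01·(17.32064, 9.076) = (-1.4932064, 2.55924)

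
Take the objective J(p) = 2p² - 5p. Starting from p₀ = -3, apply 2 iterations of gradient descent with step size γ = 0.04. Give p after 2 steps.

-1.7488

J′(p) = 4p - 5
Step 1: J′(-3) = -17; p₁ = -3 − 0.04·(-17) = -2.32
Step 2: J′(-2.32) = -14.28; p₂ = -2.32 − 0.04·(-14.28) = -1.7488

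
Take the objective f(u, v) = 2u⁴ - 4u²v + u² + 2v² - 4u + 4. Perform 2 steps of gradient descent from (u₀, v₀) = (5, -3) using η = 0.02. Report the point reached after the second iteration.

(845.83459328, 23.856832)

∇f = (8u³ - 8uv + 2u - 4, -4u² + 4v)
(u₁, v₁) = (5, -3) − 0.02·(1126, -112) = (-17.52, -0.76)
(u₂, v₂) = (-17.52, -0.76) − 0.02·(-43167.729664, -1230.8416) = (845.83459328, 23.856832)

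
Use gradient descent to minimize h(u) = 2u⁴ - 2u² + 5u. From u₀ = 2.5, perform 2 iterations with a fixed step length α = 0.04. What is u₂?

h′(u) = 8u³ - 4u + 5
Step 1: h′(2.5) = 120; u₁ = 2.5 − 0.04·120 = -2.3
Step 2: h′(-2.3) = -83.136; u₂ = -2.3 − 0.04·(-83.136) = 1.02544

1.02544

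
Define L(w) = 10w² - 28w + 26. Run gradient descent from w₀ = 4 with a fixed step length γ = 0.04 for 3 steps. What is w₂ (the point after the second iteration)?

1.504

L′(w) = 20w - 28
Step 1: L′(4) = 52; w₁ = 4 − 0.04·52 = 1.92
Step 2: L′(1.92) = 10.4; w₂ = 1.92 − 0.04·10.4 = 1.504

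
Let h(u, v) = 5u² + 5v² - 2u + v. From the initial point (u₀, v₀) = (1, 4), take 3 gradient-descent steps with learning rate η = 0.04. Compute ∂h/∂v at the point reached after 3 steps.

∇h = (10u - 2, 10v + 1)
(u₁, v₁) = (1, 4) − 0.04·(8, 41) = (0.68, 2.36)
(u₂, v₂) = (0.68, 2.36) − 0.04·(4.8, 24.6) = (0.488, 1.376)
(u₃, v₃) = (0.488, 1.376) − 0.04·(2.88, 14.76) = (0.3728, 0.7856)
∂h/∂v at (0.3728, 0.7856) = 8.856

8.856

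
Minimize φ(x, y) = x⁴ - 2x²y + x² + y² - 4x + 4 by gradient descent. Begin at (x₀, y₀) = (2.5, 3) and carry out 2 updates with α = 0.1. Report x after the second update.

∇φ = (4x³ - 4xy + 2x - 4, -2x² + 2y)
(x₁, y₁) = (2.5, 3) − 0.1·(33.5, -6.5) = (-0.85, 3.65)
(x₂, y₂) = (-0.85, 3.65) − 0.1·(4.2535, 5.855) = (-1.27535, 3.0645)
x = -1.27535

-1.27535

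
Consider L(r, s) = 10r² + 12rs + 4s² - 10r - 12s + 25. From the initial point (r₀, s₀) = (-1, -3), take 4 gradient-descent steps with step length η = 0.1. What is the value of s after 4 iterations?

∇L = (20r + 12s - 10, 12r + 8s - 12)
Step 1: at (-1, -3), ∇L = (-66, -48) → (-1, -3) − 0.1·(-66, -48) = (5.6, 1.8)
Step 2: at (5.6, 1.8), ∇L = (123.6, 69.6) → (5.6, 1.8) − 0.1·(123.6, 69.6) = (-6.76, -5.16)
Step 3: at (-6.76, -5.16), ∇L = (-207.12, -134.4) → (-6.76, -5.16) − 0.1·(-207.12, -134.4) = (13.952, 8.28)
Step 4: at (13.952, 8.28), ∇L = (368.4, 221.664) → (13.952, 8.28) − 0.1·(368.4, 221.664) = (-22.888, -13.8864)
s = -13.8864

-13.8864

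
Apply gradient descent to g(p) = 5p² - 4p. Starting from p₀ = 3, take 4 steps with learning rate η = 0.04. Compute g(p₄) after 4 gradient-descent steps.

g′(p) = 10p - 4
p₁ = 3 − 0.04·26 = 1.96
p₂ = 1.96 − 0.04·15.6 = 1.336
p₃ = 1.336 − 0.04·9.36 = 0.9616
p₄ = 0.9616 − 0.04·5.616 = 0.73696
g(0.73696) = -0.232289792

-0.232289792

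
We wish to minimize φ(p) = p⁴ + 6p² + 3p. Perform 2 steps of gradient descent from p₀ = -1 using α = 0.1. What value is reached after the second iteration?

φ′(p) = 4p³ + 12p + 3
Step 1: φ′(-1) = -13; p₁ = -1 − 0.1·(-13) = 0.3
Step 2: φ′(0.3) = 6.708; p₂ = 0.3 − 0.1·6.708 = -0.3708

-0.3708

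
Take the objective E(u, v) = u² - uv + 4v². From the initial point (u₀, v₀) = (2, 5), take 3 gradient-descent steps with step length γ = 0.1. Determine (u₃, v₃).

(1.485, 0.27)

∇E = (2u - v, -u + 8v)
Step 1: at (2, 5), ∇E = (-1, 38) → (2, 5) − 0.1·(-1, 38) = (2.1, 1.2)
Step 2: at (2.1, 1.2), ∇E = (3, 7.5) → (2.1, 1.2) − 0.1·(3, 7.5) = (1.8, 0.45)
Step 3: at (1.8, 0.45), ∇E = (3.15, 1.8) → (1.8, 0.45) − 0.1·(3.15, 1.8) = (1.485, 0.27)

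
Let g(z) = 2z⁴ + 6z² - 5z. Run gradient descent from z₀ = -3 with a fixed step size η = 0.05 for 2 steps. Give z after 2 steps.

g′(z) = 8z³ + 12z - 5
Step 1: g′(-3) = -257; z₁ = -3 − 0.05·(-257) = 9.85
Step 2: g′(9.85) = 7758.573; z₂ = 9.85 − 0.05·7758.573 = -378.07865

-378.07865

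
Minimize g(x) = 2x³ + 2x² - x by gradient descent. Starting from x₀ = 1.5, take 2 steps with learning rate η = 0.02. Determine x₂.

g′(x) = 6x² + 4x - 1
Step 1: g′(1.5) = 18.5; x₁ = 1.5 − 0.02·18.5 = 1.13
Step 2: g′(1.13) = 11.1814; x₂ = 1.13 − 0.02·11.1814 = 0.906372

0.906372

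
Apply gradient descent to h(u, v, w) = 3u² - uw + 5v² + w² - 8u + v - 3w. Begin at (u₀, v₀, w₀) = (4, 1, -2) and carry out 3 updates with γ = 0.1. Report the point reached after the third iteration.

(1.416, -0.1, 0.299)

∇h = (6u - w - 8, 10v + 1, -u + 2w - 3)
(u₁, v₁, w₁) = (4, 1, -2) − 0.1·(18, 11, -11) = (2.2, -0.1, -0.9)
(u₂, v₂, w₂) = (2.2, -0.1, -0.9) − 0.1·(6.1, 0, -7) = (1.59, -0.1, -0.2)
(u₃, v₃, w₃) = (1.59, -0.1, -0.2) − 0.1·(1.74, 0, -4.99) = (1.416, -0.1, 0.299)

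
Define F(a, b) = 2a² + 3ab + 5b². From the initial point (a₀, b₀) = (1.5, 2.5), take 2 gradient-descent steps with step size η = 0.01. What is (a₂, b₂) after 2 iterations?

(1.24425, 1.94355)

∇F = (4a + 3b, 3a + 10b)
(a₁, b₁) = (1.5, 2.5) − 0.01·(13.5, 29.5) = (1.365, 2.205)
(a₂, b₂) = (1.365, 2.205) − 0.01·(12.075, 26.145) = (1.24425, 1.94355)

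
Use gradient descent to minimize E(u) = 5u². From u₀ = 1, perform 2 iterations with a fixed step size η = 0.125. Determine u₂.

0.0625

E′(u) = 10u
u₁ = 1 − 0.125·10 = -0.25
u₂ = -0.25 − 0.125·(-2.5) = 0.0625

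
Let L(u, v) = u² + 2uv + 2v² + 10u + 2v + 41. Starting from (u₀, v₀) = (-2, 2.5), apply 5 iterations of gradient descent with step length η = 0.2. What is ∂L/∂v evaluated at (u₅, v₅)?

∇L = (2u + 2v + 10, 2u + 4v + 2)
(u₁, v₁) = (-2, 2.5) − 0.2·(11, 8) = (-4.2, 0.9)
(u₂, v₂) = (-4.2, 0.9) − 0.2·(3.4, -2.8) = (-4.88, 1.46)
(u₃, v₃) = (-4.88, 1.46) − 0.2·(3.16, -1.92) = (-5.512, 1.844)
(u₄, v₄) = (-5.512, 1.844) − 0.2·(2.664, -1.648) = (-6.0448, 2.1736)
(u₅, v₅) = (-6.0448, 2.1736) − 0.2·(2.2576, -1.3952) = (-6.49632, 2.45264)
∂L/∂v at (-6.49632, 2.45264) = -1.18208

-1.18208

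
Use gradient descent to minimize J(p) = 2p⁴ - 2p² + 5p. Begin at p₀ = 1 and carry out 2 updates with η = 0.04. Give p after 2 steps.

J′(p) = 8p³ - 4p + 5
Step 1: J′(1) = 9; p₁ = 1 − 0.04·9 = 0.64
Step 2: J′(0.64) = 4.537152; p₂ = 0.64 − 0.04·4.537152 = 0.45851392

0.45851392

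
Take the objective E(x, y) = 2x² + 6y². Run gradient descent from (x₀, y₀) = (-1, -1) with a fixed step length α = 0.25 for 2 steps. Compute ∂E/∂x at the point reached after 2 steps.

0

∇E = (4x, 12y)
(x₁, y₁) = (-1, -1) − 0.25·(-4, -12) = (0, 2)
(x₂, y₂) = (0, 2) − 0.25·(0, 24) = (0, -4)
∂E/∂x at (0, -4) = 0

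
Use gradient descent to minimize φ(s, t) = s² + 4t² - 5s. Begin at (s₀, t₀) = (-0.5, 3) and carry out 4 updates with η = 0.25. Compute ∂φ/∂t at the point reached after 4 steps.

∇φ = (2s - 5, 8t)
Step 1: at (-0.5, 3), ∇φ = (-6, 24) → (-0.5, 3) − 0.25·(-6, 24) = (1, -3)
Step 2: at (1, -3), ∇φ = (-3, -24) → (1, -3) − 0.25·(-3, -24) = (1.75, 3)
Step 3: at (1.75, 3), ∇φ = (-1.5, 24) → (1.75, 3) − 0.25·(-1.5, 24) = (2.125, -3)
Step 4: at (2.125, -3), ∇φ = (-0.75, -24) → (2.125, -3) − 0.25·(-0.75, -24) = (2.3125, 3)
∂φ/∂t at (2.3125, 3) = 24

24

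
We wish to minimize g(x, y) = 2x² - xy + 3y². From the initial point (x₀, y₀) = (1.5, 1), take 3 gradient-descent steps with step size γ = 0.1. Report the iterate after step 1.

(1, 0.55)

∇g = (4x - y, -x + 6y)
(x₁, y₁) = (1.5, 1) − 0.1·(5, 4.5) = (1, 0.55)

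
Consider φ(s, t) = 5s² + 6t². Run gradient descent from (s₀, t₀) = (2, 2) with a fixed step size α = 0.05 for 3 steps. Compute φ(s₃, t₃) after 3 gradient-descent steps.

∇φ = (10s, 12t)
Step 1: at (2, 2), ∇φ = (20, 24) → (2, 2) − 0.05·(20, 24) = (1, 0.8)
Step 2: at (1, 0.8), ∇φ = (10, 9.6) → (1, 0.8) − 0.05·(10, 9.6) = (0.5, 0.32)
Step 3: at (0.5, 0.32), ∇φ = (5, 3.84) → (0.5, 0.32) − 0.05·(5, 3.84) = (0.25, 0.128)
φ(0.25, 0.128) = 0.410804

0.410804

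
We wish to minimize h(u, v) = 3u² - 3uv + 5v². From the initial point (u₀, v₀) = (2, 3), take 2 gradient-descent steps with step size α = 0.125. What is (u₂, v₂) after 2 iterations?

∇h = (6u - 3v, -3u + 10v)
(u₁, v₁) = (2, 3) − 0.125·(3, 24) = (1.625, 0)
(u₂, v₂) = (1.625, 0) − 0.125·(9.75, -4.875) = (0.40625, 0.609375)

(0.40625, 0.609375)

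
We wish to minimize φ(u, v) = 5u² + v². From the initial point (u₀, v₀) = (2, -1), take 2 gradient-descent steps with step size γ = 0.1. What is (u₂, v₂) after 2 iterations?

∇φ = (10u, 2v)
Step 1: at (2, -1), ∇φ = (20, -2) → (2, -1) − 0.1·(20, -2) = (0, -0.8)
Step 2: at (0, -0.8), ∇φ = (0, -1.6) → (0, -0.8) − 0.1·(0, -1.6) = (0, -0.64)

(0, -0.64)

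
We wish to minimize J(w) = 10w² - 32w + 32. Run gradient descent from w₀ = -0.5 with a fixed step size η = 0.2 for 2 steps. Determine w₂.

-17.3

J′(w) = 20w - 32
Step 1: J′(-0.5) = -42; w₁ = -0.5 − 0.2·(-42) = 7.9
Step 2: J′(7.9) = 126; w₂ = 7.9 − 0.2·126 = -17.3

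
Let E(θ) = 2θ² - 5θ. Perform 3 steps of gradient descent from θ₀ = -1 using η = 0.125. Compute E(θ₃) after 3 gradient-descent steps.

-2.966796875

E′(θ) = 4θ - 5
Step 1: E′(-1) = -9; θ₁ = -1 − 0.125·(-9) = 0.125
Step 2: E′(0.125) = -4.5; θ₂ = 0.125 − 0.125·(-4.5) = 0.6875
Step 3: E′(0.6875) = -2.25; θ₃ = 0.6875 − 0.125·(-2.25) = 0.96875
E(0.96875) = -2.966796875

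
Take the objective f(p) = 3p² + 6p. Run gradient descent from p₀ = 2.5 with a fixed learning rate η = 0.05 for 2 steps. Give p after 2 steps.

f′(p) = 6p + 6
Step 1: f′(2.5) = 21; p₁ = 2.5 − 0.05·21 = 1.45
Step 2: f′(1.45) = 14.7; p₂ = 1.45 − 0.05·14.7 = 0.715

0.715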